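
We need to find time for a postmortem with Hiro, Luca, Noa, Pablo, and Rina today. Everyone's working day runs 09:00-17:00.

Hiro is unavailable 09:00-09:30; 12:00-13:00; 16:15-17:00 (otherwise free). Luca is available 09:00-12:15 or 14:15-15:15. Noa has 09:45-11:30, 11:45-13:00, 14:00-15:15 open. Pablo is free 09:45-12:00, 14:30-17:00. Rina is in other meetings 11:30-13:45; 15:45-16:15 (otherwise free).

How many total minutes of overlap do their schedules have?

150

Hiro free: 09:30-12:00, 13:00-16:15 (invert busy blocks within the working day).
Luca free: 09:00-12:15, 14:15-15:15.
Noa free: 09:45-11:30, 11:45-13:00, 14:00-15:15.
Pablo free: 09:45-12:00, 14:30-17:00.
Rina free: 09:00-11:30, 13:45-15:45, 16:15-17:00 (invert busy blocks within the working day).
Hiro ∩ Luca: 09:30-12:00, 14:15-15:15.
Hiro ∩ Luca ∩ Noa: 09:45-11:30, 11:45-12:00, 14:15-15:15.
Hiro ∩ Luca ∩ Noa ∩ Pablo: 09:45-11:30, 11:45-12:00, 14:30-15:15.
Hiro ∩ Luca ∩ Noa ∩ Pablo ∩ Rina: 09:45-11:30, 14:30-15:15.
Summing the common windows: 105 + 45 = 150 minutes.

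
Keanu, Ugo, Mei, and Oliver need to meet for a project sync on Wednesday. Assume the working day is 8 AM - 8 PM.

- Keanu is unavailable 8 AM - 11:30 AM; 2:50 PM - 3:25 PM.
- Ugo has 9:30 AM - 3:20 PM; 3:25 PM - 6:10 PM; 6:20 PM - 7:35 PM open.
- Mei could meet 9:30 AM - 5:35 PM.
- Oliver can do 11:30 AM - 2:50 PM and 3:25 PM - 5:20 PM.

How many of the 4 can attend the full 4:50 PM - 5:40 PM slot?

2

Keanu free: 11:30-14:50, 15:25-20:00 (invert busy blocks within the working day).
Ugo free: 09:30-15:20, 15:25-18:10, 18:20-19:35.
Mei free: 09:30-17:35.
Oliver free: 11:30-14:50, 15:25-17:20.
Keanu and Ugo can make the full 16:50-17:40 slot — that's 2.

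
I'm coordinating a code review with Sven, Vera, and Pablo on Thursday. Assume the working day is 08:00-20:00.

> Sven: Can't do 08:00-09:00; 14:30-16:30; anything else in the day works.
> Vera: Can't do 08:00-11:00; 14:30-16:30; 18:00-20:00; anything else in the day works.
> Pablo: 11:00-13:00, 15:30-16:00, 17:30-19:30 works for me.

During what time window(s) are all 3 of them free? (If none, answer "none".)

Sven free: 09:00-14:30, 16:30-20:00 (invert busy blocks within the working day).
Vera free: 11:00-14:30, 16:30-18:00 (invert busy blocks within the working day).
Pablo free: 11:00-13:00, 15:30-16:00, 17:30-19:30.
Sven ∩ Vera: 11:00-14:30, 16:30-18:00.
Sven ∩ Vera ∩ Pablo: 11:00-13:00, 17:30-18:00.
So the common availability across everyone is 11:00-13:00, 17:30-18:00.

11:00-13:00, 17:30-18:00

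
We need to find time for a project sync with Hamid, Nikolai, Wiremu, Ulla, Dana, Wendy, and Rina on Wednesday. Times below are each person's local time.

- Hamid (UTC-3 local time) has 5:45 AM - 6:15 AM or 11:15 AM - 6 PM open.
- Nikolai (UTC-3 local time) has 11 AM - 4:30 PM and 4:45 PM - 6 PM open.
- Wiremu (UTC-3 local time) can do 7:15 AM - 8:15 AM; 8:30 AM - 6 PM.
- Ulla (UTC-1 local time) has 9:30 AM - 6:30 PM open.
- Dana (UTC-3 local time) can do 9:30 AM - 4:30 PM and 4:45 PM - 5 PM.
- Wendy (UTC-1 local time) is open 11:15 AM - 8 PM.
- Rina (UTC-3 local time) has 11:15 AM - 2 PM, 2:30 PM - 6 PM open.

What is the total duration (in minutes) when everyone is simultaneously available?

Hamid in UTC: 08:45-09:15, 14:15-21:00 (add 3h to convert from UTC-3).
Nikolai in UTC: 14:00-19:30, 19:45-21:00 (add 3h to convert from UTC-3).
Wiremu in UTC: 10:15-11:15, 11:30-21:00 (add 3h to convert from UTC-3).
Ulla in UTC: 10:30-19:30 (add 1h to convert from UTC-1).
Dana in UTC: 12:30-19:30, 19:45-20:00 (add 3h to convert from UTC-3).
Wendy in UTC: 12:15-21:00 (add 1h to convert from UTC-1).
Rina in UTC: 14:15-17:00, 17:30-21:00 (add 3h to convert from UTC-3).
Hamid ∩ Nikolai: 14:15-19:30, 19:45-21:00.
Hamid ∩ Nikolai ∩ Wiremu: 14:15-19:30, 19:45-21:00.
Hamid ∩ Nikolai ∩ Wiremu ∩ Ulla: 14:15-19:30.
Hamid ∩ Nikolai ∩ Wiremu ∩ Ulla ∩ Dana: 14:15-19:30.
Hamid ∩ Nikolai ∩ Wiremu ∩ Ulla ∩ Dana ∩ Wendy: 14:15-19:30.
Hamid ∩ Nikolai ∩ Wiremu ∩ Ulla ∩ Dana ∩ Wendy ∩ Rina: 14:15-17:00, 17:30-19:30.
Summing the common windows: 165 + 120 = 285 minutes.

285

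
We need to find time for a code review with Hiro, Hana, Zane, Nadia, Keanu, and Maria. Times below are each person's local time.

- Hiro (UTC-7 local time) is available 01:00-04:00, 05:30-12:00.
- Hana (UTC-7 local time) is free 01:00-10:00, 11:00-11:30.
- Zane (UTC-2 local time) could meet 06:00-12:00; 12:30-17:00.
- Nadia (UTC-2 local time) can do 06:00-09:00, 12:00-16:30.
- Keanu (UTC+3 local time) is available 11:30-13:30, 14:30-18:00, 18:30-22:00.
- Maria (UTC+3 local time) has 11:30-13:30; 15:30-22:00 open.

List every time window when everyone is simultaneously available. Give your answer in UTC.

Hiro in UTC: 08:00-11:00, 12:30-19:00 (add 7h to convert from UTC-7).
Hana in UTC: 08:00-17:00, 18:00-18:30 (add 7h to convert from UTC-7).
Zane in UTC: 08:00-14:00, 14:30-19:00 (add 2h to convert from UTC-2).
Nadia in UTC: 08:00-11:00, 14:00-18:30 (add 2h to convert from UTC-2).
Keanu in UTC: 08:30-10:30, 11:30-15:00, 15:30-19:00 (subtract 3h to convert from UTC+3).
Maria in UTC: 08:30-10:30, 12:30-19:00 (subtract 3h to convert from UTC+3).
Hiro ∩ Hana: 08:00-11:00, 12:30-17:00, 18:00-18:30.
Hiro ∩ Hana ∩ Zane: 08:00-11:00, 12:30-14:00, 14:30-17:00, 18:00-18:30.
Hiro ∩ Hana ∩ Zane ∩ Nadia: 08:00-11:00, 14:30-17:00, 18:00-18:30.
Hiro ∩ Hana ∩ Zane ∩ Nadia ∩ Keanu: 08:30-10:30, 14:30-15:00, 15:30-17:00, 18:00-18:30.
Hiro ∩ Hana ∩ Zane ∩ Nadia ∩ Keanu ∩ Maria: 08:30-10:30, 14:30-15:00, 15:30-17:00, 18:00-18:30.
Those are the intersection windows.

08:30-10:30, 14:30-15:00, 15:30-17:00, 18:00-18:30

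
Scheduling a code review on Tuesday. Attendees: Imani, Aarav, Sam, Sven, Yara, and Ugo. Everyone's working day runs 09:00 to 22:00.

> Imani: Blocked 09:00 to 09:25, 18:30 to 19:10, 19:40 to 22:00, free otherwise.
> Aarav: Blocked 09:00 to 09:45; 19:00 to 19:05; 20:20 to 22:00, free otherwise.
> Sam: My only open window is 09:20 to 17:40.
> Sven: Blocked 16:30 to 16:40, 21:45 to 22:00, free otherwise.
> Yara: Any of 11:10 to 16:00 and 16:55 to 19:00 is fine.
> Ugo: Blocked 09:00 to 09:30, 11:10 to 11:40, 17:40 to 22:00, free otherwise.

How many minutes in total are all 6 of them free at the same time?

305

Imani free: 09:25-18:30, 19:10-19:40 (invert busy blocks within the working day).
Aarav free: 09:45-19:00, 19:05-20:20 (invert busy blocks within the working day).
Sam free: 09:20-17:40.
Sven free: 09:00-16:30, 16:40-21:45 (invert busy blocks within the working day).
Yara free: 11:10-16:00, 16:55-19:00.
Ugo free: 09:30-11:10, 11:40-17:40 (invert busy blocks within the working day).
Imani ∩ Aarav: 09:45-18:30, 19:10-19:40.
Imani ∩ Aarav ∩ Sam: 09:45-17:40.
Imani ∩ Aarav ∩ Sam ∩ Sven: 09:45-16:30, 16:40-17:40.
Imani ∩ Aarav ∩ Sam ∩ Sven ∩ Yara: 11:10-16:00, 16:55-17:40.
Imani ∩ Aarav ∩ Sam ∩ Sven ∩ Yara ∩ Ugo: 11:40-16:00, 16:55-17:40.
Summing the common windows: 260 + 45 = 305 minutes.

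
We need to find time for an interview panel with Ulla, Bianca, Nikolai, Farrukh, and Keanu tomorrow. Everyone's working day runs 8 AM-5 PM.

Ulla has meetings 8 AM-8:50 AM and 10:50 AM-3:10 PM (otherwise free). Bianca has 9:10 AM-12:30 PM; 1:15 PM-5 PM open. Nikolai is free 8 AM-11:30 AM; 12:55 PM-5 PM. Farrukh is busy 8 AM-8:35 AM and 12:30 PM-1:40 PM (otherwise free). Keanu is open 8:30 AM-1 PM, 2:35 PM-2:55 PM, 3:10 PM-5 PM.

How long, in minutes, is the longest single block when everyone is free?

110

Ulla free: 08:50-10:50, 15:10-17:00 (invert busy blocks within the working day).
Bianca free: 09:10-12:30, 13:15-17:00.
Nikolai free: 08:00-11:30, 12:55-17:00.
Farrukh free: 08:35-12:30, 13:40-17:00 (invert busy blocks within the working day).
Keanu free: 08:30-13:00, 14:35-14:55, 15:10-17:00.
Ulla ∩ Bianca: 09:10-10:50, 15:10-17:00.
Ulla ∩ Bianca ∩ Nikolai: 09:10-10:50, 15:10-17:00.
Ulla ∩ Bianca ∩ Nikolai ∩ Farrukh: 09:10-10:50, 15:10-17:00.
Ulla ∩ Bianca ∩ Nikolai ∩ Farrukh ∩ Keanu: 09:10-10:50, 15:10-17:00.
The longest is 15:10-17:00 at 110 minutes.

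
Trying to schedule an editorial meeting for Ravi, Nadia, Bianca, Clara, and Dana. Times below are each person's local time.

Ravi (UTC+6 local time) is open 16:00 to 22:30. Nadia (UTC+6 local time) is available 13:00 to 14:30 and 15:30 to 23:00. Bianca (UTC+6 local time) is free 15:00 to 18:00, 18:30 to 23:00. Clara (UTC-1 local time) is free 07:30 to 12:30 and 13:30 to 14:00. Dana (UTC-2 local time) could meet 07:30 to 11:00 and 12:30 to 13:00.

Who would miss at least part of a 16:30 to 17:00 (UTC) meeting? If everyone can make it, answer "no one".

Clara, Dana, Ravi

Ravi in UTC: 10:00-16:30 (subtract 6h to convert from UTC+6).
Nadia in UTC: 07:00-08:30, 09:30-17:00 (subtract 6h to convert from UTC+6).
Bianca in UTC: 09:00-12:00, 12:30-17:00 (subtract 6h to convert from UTC+6).
Clara in UTC: 08:30-13:30, 14:30-15:00 (add 1h to convert from UTC-1).
Dana in UTC: 09:30-13:00, 14:30-15:00 (add 2h to convert from UTC-2).
Ravi: not fully free for 16:30-17:00. Nadia: free for 16:30-17:00. Bianca: free for 16:30-17:00. Clara: not fully free for 16:30-17:00. Dana: not fully free for 16:30-17:00.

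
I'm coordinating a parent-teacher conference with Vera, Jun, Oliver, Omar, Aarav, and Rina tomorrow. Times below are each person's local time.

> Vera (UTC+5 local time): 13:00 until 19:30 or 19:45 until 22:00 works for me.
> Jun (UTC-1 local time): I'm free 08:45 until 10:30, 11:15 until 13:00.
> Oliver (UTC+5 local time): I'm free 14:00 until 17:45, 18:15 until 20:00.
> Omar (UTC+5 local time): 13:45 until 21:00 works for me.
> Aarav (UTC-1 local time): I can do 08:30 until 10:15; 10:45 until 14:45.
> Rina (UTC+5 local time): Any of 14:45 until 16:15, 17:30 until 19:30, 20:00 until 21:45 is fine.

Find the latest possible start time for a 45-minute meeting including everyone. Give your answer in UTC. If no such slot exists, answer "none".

13:15

Vera in UTC: 08:00-14:30, 14:45-17:00 (subtract 5h to convert from UTC+5).
Jun in UTC: 09:45-11:30, 12:15-14:00 (add 1h to convert from UTC-1).
Oliver in UTC: 09:00-12:45, 13:15-15:00 (subtract 5h to convert from UTC+5).
Omar in UTC: 08:45-16:00 (subtract 5h to convert from UTC+5).
Aarav in UTC: 09:30-11:15, 11:45-15:45 (add 1h to convert from UTC-1).
Rina in UTC: 09:45-11:15, 12:30-14:30, 15:00-16:45 (subtract 5h to convert from UTC+5).
Vera ∩ Jun: 09:45-11:30, 12:15-14:00.
Vera ∩ Jun ∩ Oliver: 09:45-11:30, 12:15-12:45, 13:15-14:00.
Vera ∩ Jun ∩ Oliver ∩ Omar: 09:45-11:30, 12:15-12:45, 13:15-14:00.
Vera ∩ Jun ∩ Oliver ∩ Omar ∩ Aarav: 09:45-11:15, 12:15-12:45, 13:15-14:00.
Vera ∩ Jun ∩ Oliver ∩ Omar ∩ Aarav ∩ Rina: 09:45-11:15, 12:30-12:45, 13:15-14:00.
The last common window of at least 45 minutes is 13:15-14:00; a 45-minute meeting can start as late as 13:15 and still end by 14:00.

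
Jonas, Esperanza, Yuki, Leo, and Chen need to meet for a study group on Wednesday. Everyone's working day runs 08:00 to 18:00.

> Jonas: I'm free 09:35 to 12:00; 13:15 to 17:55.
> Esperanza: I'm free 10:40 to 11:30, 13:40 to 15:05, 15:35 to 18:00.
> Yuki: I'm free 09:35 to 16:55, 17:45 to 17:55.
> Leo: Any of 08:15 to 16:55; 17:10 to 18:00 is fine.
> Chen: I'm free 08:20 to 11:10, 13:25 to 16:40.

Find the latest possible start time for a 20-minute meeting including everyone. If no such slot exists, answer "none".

Jonas ∩ Esperanza: 10:40-11:30, 13:40-15:05, 15:35-17:55.
Jonas ∩ Esperanza ∩ Yuki: 10:40-11:30, 13:40-15:05, 15:35-16:55, 17:45-17:55.
Jonas ∩ Esperanza ∩ Yuki ∩ Leo: 10:40-11:30, 13:40-15:05, 15:35-16:55, 17:45-17:55.
Jonas ∩ Esperanza ∩ Yuki ∩ Leo ∩ Chen: 10:40-11:10, 13:40-15:05, 15:35-16:40.
The last common window of at least 20 minutes is 15:35-16:40; a 20-minute meeting can start as late as 16:20 and still end by 16:40.

16:20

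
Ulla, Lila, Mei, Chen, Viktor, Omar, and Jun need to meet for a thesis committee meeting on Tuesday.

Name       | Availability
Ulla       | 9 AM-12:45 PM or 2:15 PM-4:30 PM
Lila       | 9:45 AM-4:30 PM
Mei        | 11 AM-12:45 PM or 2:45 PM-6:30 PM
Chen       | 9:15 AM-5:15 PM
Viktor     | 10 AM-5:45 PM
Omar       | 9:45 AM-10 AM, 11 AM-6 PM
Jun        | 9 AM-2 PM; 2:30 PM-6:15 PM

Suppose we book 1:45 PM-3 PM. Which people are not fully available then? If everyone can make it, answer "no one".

Ulla: not fully free for 13:45-15:00. Lila: free for 13:45-15:00. Mei: not fully free for 13:45-15:00. Chen: free for 13:45-15:00. Viktor: free for 13:45-15:00. Omar: free for 13:45-15:00. Jun: not fully free for 13:45-15:00.

Jun, Mei, Ulla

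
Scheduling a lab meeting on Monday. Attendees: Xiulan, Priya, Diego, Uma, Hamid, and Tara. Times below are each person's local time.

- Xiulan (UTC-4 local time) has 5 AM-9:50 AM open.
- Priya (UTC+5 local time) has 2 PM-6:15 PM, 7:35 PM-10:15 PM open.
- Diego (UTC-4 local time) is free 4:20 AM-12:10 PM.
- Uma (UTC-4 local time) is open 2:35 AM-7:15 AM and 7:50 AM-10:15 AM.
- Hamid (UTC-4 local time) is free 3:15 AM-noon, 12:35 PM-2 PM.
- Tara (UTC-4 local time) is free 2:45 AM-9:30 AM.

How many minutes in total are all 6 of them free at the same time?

220

Xiulan in UTC: 09:00-13:50 (add 4h to convert from UTC-4).
Priya in UTC: 09:00-13:15, 14:35-17:15 (subtract 5h to convert from UTC+5).
Diego in UTC: 08:20-16:10 (add 4h to convert from UTC-4).
Uma in UTC: 06:35-11:15, 11:50-14:15 (add 4h to convert from UTC-4).
Hamid in UTC: 07:15-16:00, 16:35-18:00 (add 4h to convert from UTC-4).
Tara in UTC: 06:45-13:30 (add 4h to convert from UTC-4).
Xiulan ∩ Priya: 09:00-13:15.
Xiulan ∩ Priya ∩ Diego: 09:00-13:15.
Xiulan ∩ Priya ∩ Diego ∩ Uma: 09:00-11:15, 11:50-13:15.
Xiulan ∩ Priya ∩ Diego ∩ Uma ∩ Hamid: 09:00-11:15, 11:50-13:15.
Xiulan ∩ Priya ∩ Diego ∩ Uma ∩ Hamid ∩ Tara: 09:00-11:15, 11:50-13:15.
Summing the common windows: 135 + 85 = 220 minutes.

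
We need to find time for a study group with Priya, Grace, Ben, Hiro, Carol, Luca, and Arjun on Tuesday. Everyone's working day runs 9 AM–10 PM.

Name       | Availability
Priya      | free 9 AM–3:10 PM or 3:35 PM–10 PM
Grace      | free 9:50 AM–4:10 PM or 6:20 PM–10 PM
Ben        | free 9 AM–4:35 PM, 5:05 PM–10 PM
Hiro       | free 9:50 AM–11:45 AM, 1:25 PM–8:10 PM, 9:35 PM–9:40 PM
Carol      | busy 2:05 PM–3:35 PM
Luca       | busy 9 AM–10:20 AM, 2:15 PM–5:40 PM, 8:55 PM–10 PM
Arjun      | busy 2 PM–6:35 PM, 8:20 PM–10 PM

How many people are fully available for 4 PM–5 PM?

Priya free: 09:00-15:10, 15:35-22:00.
Grace free: 09:50-16:10, 18:20-22:00.
Ben free: 09:00-16:35, 17:05-22:00.
Hiro free: 09:50-11:45, 13:25-20:10, 21:35-21:40.
Carol free: 09:00-14:05, 15:35-22:00 (invert busy blocks within the working day).
Luca free: 10:20-14:15, 17:40-20:55 (invert busy blocks within the working day).
Arjun free: 09:00-14:00, 18:35-20:20 (invert busy blocks within the working day).
Priya, Hiro, and Carol can make the full 16:00-17:00 slot — that's 3.

3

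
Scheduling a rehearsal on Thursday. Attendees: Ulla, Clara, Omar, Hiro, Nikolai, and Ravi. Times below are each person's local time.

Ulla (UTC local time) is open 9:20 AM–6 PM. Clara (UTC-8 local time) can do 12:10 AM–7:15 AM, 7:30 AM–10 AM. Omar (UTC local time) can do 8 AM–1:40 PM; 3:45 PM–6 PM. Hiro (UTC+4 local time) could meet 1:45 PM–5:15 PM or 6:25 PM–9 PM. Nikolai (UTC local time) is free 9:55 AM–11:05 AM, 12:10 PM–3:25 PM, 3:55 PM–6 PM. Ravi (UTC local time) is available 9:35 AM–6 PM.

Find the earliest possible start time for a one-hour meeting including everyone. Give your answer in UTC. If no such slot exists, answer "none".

Ulla in UTC: 09:20-18:00.
Clara in UTC: 08:10-15:15, 15:30-18:00 (add 8h to convert from UTC-8).
Omar in UTC: 08:00-13:40, 15:45-18:00.
Hiro in UTC: 09:45-13:15, 14:25-17:00 (subtract 4h to convert from UTC+4).
Nikolai in UTC: 09:55-11:05, 12:10-15:25, 15:55-18:00.
Ravi in UTC: 09:35-18:00.
Ulla ∩ Clara: 09:20-15:15, 15:30-18:00.
Ulla ∩ Clara ∩ Omar: 09:20-13:40, 15:45-18:00.
Ulla ∩ Clara ∩ Omar ∩ Hiro: 09:45-13:15, 15:45-17:00.
Ulla ∩ Clara ∩ Omar ∩ Hiro ∩ Nikolai: 09:55-11:05, 12:10-13:15, 15:55-17:00.
Ulla ∩ Clara ∩ Omar ∩ Hiro ∩ Nikolai ∩ Ravi: 09:55-11:05, 12:10-13:15, 15:55-17:00.
The first common window of at least 60 minutes is 09:55-11:05, so the earliest start is 09:55.

09:55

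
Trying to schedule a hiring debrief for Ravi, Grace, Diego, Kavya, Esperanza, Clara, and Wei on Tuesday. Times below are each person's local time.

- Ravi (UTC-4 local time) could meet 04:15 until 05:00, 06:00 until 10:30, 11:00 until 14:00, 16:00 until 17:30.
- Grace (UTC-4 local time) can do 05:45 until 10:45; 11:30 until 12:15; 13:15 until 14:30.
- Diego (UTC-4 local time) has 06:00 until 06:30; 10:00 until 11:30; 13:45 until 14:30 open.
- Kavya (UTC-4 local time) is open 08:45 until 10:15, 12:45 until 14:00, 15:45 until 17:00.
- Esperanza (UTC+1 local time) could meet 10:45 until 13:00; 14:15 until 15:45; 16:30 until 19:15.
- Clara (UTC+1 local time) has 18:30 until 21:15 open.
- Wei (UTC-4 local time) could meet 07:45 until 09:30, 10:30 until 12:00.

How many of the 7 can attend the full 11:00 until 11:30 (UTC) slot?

Ravi in UTC: 08:15-09:00, 10:00-14:30, 15:00-18:00, 20:00-21:30 (add 4h to convert from UTC-4).
Grace in UTC: 09:45-14:45, 15:30-16:15, 17:15-18:30 (add 4h to convert from UTC-4).
Diego in UTC: 10:00-10:30, 14:00-15:30, 17:45-18:30 (add 4h to convert from UTC-4).
Kavya in UTC: 12:45-14:15, 16:45-18:00, 19:45-21:00 (add 4h to convert from UTC-4).
Esperanza in UTC: 09:45-12:00, 13:15-14:45, 15:30-18:15 (subtract 1h to convert from UTC+1).
Clara in UTC: 17:30-20:15 (subtract 1h to convert from UTC+1).
Wei in UTC: 11:45-13:30, 14:30-16:00 (add 4h to convert from UTC-4).
Ravi, Grace, and Esperanza can make the full 11:00-11:30 slot — that's 3.

3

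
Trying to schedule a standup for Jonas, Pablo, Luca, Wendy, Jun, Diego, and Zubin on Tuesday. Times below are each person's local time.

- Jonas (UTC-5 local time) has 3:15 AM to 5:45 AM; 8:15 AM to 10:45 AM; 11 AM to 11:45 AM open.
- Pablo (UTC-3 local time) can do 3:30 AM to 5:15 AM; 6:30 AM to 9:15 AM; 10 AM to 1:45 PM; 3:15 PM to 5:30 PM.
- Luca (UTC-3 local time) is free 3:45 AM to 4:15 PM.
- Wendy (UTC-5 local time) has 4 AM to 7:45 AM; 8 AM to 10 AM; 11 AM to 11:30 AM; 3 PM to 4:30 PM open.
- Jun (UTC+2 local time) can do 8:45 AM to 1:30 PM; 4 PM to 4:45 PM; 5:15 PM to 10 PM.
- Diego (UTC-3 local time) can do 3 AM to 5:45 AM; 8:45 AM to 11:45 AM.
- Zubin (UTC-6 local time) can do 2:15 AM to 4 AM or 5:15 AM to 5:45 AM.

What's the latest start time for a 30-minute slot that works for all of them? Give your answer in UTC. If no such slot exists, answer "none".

none

Jonas in UTC: 08:15-10:45, 13:15-15:45, 16:00-16:45 (add 5h to convert from UTC-5).
Pablo in UTC: 06:30-08:15, 09:30-12:15, 13:00-16:45, 18:15-20:30 (add 3h to convert from UTC-3).
Luca in UTC: 06:45-19:15 (add 3h to convert from UTC-3).
Wendy in UTC: 09:00-12:45, 13:00-15:00, 16:00-16:30, 20:00-21:30 (add 5h to convert from UTC-5).
Jun in UTC: 06:45-11:30, 14:00-14:45, 15:15-20:00 (subtract 2h to convert from UTC+2).
Diego in UTC: 06:00-08:45, 11:45-14:45 (add 3h to convert from UTC-3).
Zubin in UTC: 08:15-10:00, 11:15-11:45 (add 6h to convert from UTC-6).
Jonas ∩ Pablo: 09:30-10:45, 13:15-15:45, 16:00-16:45.
Jonas ∩ Pablo ∩ Luca: 09:30-10:45, 13:15-15:45, 16:00-16:45.
Jonas ∩ Pablo ∩ Luca ∩ Wendy: 09:30-10:45, 13:15-15:00, 16:00-16:30.
Jonas ∩ Pablo ∩ Luca ∩ Wendy ∩ Jun: 09:30-10:45, 14:00-14:45, 16:00-16:30.
Jonas ∩ Pablo ∩ Luca ∩ Wendy ∩ Jun ∩ Diego: 14:00-14:45.
Jonas ∩ Pablo ∩ Luca ∩ Wendy ∩ Jun ∩ Diego ∩ Zubin: ∅.
There is no time when everyone is free.
No common window is at least 30 minutes long.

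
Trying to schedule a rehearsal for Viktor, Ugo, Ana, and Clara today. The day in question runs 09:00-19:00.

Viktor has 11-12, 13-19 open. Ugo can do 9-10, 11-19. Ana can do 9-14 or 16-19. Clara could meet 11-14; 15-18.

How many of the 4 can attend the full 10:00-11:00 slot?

Ana can make the full 10:00-11:00 slot — that's 1.

1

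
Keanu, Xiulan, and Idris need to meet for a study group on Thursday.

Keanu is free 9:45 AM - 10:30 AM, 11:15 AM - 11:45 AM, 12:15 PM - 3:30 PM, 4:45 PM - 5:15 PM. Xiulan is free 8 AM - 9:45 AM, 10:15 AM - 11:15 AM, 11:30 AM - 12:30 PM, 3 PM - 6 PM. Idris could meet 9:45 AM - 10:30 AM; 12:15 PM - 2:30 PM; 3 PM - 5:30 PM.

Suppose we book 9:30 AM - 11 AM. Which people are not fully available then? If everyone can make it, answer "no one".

Idris, Keanu, Xiulan

Keanu: not fully free for 09:30-11:00. Xiulan: not fully free for 09:30-11:00. Idris: not fully free for 09:30-11:00.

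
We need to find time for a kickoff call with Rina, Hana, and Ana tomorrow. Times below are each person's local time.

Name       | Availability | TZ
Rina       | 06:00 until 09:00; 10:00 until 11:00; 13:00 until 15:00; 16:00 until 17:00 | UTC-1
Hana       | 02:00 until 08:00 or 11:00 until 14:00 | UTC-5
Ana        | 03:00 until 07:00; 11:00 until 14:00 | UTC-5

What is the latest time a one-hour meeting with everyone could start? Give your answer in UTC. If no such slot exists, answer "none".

Rina in UTC: 07:00-10:00, 11:00-12:00, 14:00-16:00, 17:00-18:00 (add 1h to convert from UTC-1).
Hana in UTC: 07:00-13:00, 16:00-19:00 (add 5h to convert from UTC-5).
Ana in UTC: 08:00-12:00, 16:00-19:00 (add 5h to convert from UTC-5).
Rina ∩ Hana: 07:00-10:00, 11:00-12:00, 17:00-18:00.
Rina ∩ Hana ∩ Ana: 08:00-10:00, 11:00-12:00, 17:00-18:00.
So the common availability across everyone is 08:00-10:00, 11:00-12:00, 17:00-18:00.
The last common window of at least 60 minutes is 17:00-18:00; a 60-minute meeting can start as late as 17:00 and still end by 18:00.

17:00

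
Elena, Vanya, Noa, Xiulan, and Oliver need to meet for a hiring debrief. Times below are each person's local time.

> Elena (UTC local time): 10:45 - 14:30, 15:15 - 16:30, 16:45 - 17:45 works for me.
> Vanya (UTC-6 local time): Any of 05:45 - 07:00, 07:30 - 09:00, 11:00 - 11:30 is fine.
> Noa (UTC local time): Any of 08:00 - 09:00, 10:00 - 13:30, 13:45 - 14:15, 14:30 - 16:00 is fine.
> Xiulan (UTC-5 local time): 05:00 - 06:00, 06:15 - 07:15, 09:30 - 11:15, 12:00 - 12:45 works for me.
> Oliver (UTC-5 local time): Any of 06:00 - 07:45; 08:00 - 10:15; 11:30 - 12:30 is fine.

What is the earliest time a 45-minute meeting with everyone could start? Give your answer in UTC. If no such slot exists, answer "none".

none

Elena in UTC: 10:45-14:30, 15:15-16:30, 16:45-17:45.
Vanya in UTC: 11:45-13:00, 13:30-15:00, 17:00-17:30 (add 6h to convert from UTC-6).
Noa in UTC: 08:00-09:00, 10:00-13:30, 13:45-14:15, 14:30-16:00.
Xiulan in UTC: 10:00-11:00, 11:15-12:15, 14:30-16:15, 17:00-17:45 (add 5h to convert from UTC-5).
Oliver in UTC: 11:00-12:45, 13:00-15:15, 16:30-17:30 (add 5h to convert from UTC-5).
Elena ∩ Vanya: 11:45-13:00, 13:30-14:30, 17:00-17:30.
Elena ∩ Vanya ∩ Noa: 11:45-13:00, 13:45-14:15.
Elena ∩ Vanya ∩ Noa ∩ Xiulan: 11:45-12:15.
Elena ∩ Vanya ∩ Noa ∩ Xiulan ∩ Oliver: 11:45-12:15.
No common window is at least 45 minutes long.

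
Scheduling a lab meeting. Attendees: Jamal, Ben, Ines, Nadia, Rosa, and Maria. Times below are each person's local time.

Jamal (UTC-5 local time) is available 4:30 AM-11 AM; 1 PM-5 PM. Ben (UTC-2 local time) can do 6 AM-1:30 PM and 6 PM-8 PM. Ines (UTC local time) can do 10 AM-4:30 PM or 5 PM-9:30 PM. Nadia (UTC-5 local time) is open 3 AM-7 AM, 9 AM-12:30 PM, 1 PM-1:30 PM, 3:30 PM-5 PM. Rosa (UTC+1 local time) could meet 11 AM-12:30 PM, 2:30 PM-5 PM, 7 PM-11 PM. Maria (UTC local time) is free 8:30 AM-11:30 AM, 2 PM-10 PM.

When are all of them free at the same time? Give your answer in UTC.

Jamal in UTC: 09:30-16:00, 18:00-22:00 (add 5h to convert from UTC-5).
Ben in UTC: 08:00-15:30, 20:00-22:00 (add 2h to convert from UTC-2).
Ines in UTC: 10:00-16:30, 17:00-21:30.
Nadia in UTC: 08:00-12:00, 14:00-17:30, 18:00-18:30, 20:30-22:00 (add 5h to convert from UTC-5).
Rosa in UTC: 10:00-11:30, 13:30-16:00, 18:00-22:00 (subtract 1h to convert from UTC+1).
Maria in UTC: 08:30-11:30, 14:00-22:00.
Jamal ∩ Ben: 09:30-15:30, 20:00-22:00.
Jamal ∩ Ben ∩ Ines: 10:00-15:30, 20:00-21:30.
Jamal ∩ Ben ∩ Ines ∩ Nadia: 10:00-12:00, 14:00-15:30, 20:30-21:30.
Jamal ∩ Ben ∩ Ines ∩ Nadia ∩ Rosa: 10:00-11:30, 14:00-15:30, 20:30-21:30.
Jamal ∩ Ben ∩ Ines ∩ Nadia ∩ Rosa ∩ Maria: 10:00-11:30, 14:00-15:30, 20:30-21:30.

10:00-11:30, 14:00-15:30, 20:30-21:30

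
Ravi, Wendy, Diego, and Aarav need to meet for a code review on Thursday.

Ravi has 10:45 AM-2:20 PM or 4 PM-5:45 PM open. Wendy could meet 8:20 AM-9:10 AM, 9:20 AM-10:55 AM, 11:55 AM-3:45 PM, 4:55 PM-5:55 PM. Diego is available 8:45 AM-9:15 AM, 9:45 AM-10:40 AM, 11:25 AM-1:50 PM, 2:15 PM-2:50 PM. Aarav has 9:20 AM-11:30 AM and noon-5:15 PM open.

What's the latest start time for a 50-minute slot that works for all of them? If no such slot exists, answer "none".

13:00

Ravi ∩ Wendy: 10:45-10:55, 11:55-14:20, 16:55-17:45.
Ravi ∩ Wendy ∩ Diego: 11:55-13:50, 14:15-14:20.
Ravi ∩ Wendy ∩ Diego ∩ Aarav: 12:00-13:50, 14:15-14:20.
The last common window of at least 50 minutes is 12:00-13:50; a 50-minute meeting can start as late as 13:00 and still end by 13:50.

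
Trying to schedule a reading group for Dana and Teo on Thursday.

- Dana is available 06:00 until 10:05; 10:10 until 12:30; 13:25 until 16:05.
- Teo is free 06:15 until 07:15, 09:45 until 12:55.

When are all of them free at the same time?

06:15-07:15, 09:45-10:05, 10:10-12:30

Dana ∩ Teo: 06:15-07:15, 09:45-10:05, 10:10-12:30.
Those are the intersection windows.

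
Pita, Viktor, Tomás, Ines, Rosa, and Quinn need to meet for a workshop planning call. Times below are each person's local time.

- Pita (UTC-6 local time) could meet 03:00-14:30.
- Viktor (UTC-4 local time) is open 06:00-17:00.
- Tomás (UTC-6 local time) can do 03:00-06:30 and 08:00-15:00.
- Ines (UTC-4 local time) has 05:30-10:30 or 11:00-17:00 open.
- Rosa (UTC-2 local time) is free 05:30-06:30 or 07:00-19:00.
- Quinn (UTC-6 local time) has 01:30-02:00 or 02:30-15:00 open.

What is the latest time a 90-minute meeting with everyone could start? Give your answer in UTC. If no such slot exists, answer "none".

Pita in UTC: 09:00-20:30 (add 6h to convert from UTC-6).
Viktor in UTC: 10:00-21:00 (add 4h to convert from UTC-4).
Tomás in UTC: 09:00-12:30, 14:00-21:00 (add 6h to convert from UTC-6).
Ines in UTC: 09:30-14:30, 15:00-21:00 (add 4h to convert from UTC-4).
Rosa in UTC: 07:30-08:30, 09:00-21:00 (add 2h to convert from UTC-2).
Quinn in UTC: 07:30-08:00, 08:30-21:00 (add 6h to convert from UTC-6).
Pita ∩ Viktor: 10:00-20:30.
Pita ∩ Viktor ∩ Tomás: 10:00-12:30, 14:00-20:30.
Pita ∩ Viktor ∩ Tomás ∩ Ines: 10:00-12:30, 14:00-14:30, 15:00-20:30.
Pita ∩ Viktor ∩ Tomás ∩ Ines ∩ Rosa: 10:00-12:30, 14:00-14:30, 15:00-20:30.
Pita ∩ Viktor ∩ Tomás ∩ Ines ∩ Rosa ∩ Quinn: 10:00-12:30, 14:00-14:30, 15:00-20:30.
Those are the intersection windows.
The last common window of at least 90 minutes is 15:00-20:30; a 90-minute meeting can start as late as 19:00 and still end by 20:30.

19:00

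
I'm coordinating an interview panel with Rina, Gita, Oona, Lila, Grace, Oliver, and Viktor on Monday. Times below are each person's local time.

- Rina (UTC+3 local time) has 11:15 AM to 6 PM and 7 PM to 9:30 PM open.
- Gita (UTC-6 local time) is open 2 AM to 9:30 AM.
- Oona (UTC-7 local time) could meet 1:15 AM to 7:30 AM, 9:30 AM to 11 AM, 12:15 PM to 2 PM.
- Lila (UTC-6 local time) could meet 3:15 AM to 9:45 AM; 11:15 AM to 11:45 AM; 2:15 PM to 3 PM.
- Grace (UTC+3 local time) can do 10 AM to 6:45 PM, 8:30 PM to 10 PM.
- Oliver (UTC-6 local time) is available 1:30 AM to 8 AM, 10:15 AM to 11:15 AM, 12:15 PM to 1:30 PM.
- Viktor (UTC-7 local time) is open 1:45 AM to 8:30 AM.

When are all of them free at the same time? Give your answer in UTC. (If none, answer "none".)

Rina in UTC: 08:15-15:00, 16:00-18:30 (subtract 3h to convert from UTC+3).
Gita in UTC: 08:00-15:30 (add 6h to convert from UTC-6).
Oona in UTC: 08:15-14:30, 16:30-18:00, 19:15-21:00 (add 7h to convert from UTC-7).
Lila in UTC: 09:15-15:45, 17:15-17:45, 20:15-21:00 (add 6h to convert from UTC-6).
Grace in UTC: 07:00-15:45, 17:30-19:00 (subtract 3h to convert from UTC+3).
Oliver in UTC: 07:30-14:00, 16:15-17:15, 18:15-19:30 (add 6h to convert from UTC-6).
Viktor in UTC: 08:45-15:30 (add 7h to convert from UTC-7).
Rina ∩ Gita: 08:15-15:00.
Rina ∩ Gita ∩ Oona: 08:15-14:30.
Rina ∩ Gita ∩ Oona ∩ Lila: 09:15-14:30.
Rina ∩ Gita ∩ Oona ∩ Lila ∩ Grace: 09:15-14:30.
Rina ∩ Gita ∩ Oona ∩ Lila ∩ Grace ∩ Oliver: 09:15-14:00.
Rina ∩ Gita ∩ Oona ∩ Lila ∩ Grace ∩ Oliver ∩ Viktor: 09:15-14:00.
Those are the intersection windows.

09:15-14:00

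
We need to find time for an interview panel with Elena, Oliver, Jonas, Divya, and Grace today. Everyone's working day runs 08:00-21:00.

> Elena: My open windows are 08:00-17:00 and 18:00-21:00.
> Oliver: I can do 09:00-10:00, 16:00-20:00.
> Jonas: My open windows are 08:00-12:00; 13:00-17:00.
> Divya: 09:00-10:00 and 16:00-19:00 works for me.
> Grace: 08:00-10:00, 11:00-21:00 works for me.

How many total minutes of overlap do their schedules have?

Elena ∩ Oliver: 09:00-10:00, 16:00-17:00, 18:00-20:00.
Elena ∩ Oliver ∩ Jonas: 09:00-10:00, 16:00-17:00.
Elena ∩ Oliver ∩ Jonas ∩ Divya: 09:00-10:00, 16:00-17:00.
Elena ∩ Oliver ∩ Jonas ∩ Divya ∩ Grace: 09:00-10:00, 16:00-17:00.
So the common availability across everyone is 09:00-10:00, 16:00-17:00.
Summing the common windows: 60 + 60 = 120 minutes.

120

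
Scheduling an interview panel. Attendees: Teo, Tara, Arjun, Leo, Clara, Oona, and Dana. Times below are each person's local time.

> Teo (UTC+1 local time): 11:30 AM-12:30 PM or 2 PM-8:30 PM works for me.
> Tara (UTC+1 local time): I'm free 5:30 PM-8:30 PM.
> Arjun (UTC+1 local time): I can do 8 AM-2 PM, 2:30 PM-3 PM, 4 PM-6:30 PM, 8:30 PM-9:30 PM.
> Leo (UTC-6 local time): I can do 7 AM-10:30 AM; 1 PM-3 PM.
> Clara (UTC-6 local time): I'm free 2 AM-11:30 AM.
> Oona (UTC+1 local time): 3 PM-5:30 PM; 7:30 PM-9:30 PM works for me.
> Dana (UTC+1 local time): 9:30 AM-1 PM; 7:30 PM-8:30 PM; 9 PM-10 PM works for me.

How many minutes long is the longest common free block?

Teo in UTC: 10:30-11:30, 13:00-19:30 (subtract 1h to convert from UTC+1).
Tara in UTC: 16:30-19:30 (subtract 1h to convert from UTC+1).
Arjun in UTC: 07:00-13:00, 13:30-14:00, 15:00-17:30, 19:30-20:30 (subtract 1h to convert from UTC+1).
Leo in UTC: 13:00-16:30, 19:00-21:00 (add 6h to convert from UTC-6).
Clara in UTC: 08:00-17:30 (add 6h to convert from UTC-6).
Oona in UTC: 14:00-16:30, 18:30-20:30 (subtract 1h to convert from UTC+1).
Dana in UTC: 08:30-12:00, 18:30-19:30, 20:00-21:00 (subtract 1h to convert from UTC+1).
Teo ∩ Tara: 16:30-19:30.
Teo ∩ Tara ∩ Arjun: 16:30-17:30.
Teo ∩ Tara ∩ Arjun ∩ Leo: ∅.
Teo ∩ Tara ∩ Arjun ∩ Leo ∩ Clara: ∅.
Teo ∩ Tara ∩ Arjun ∩ Leo ∩ Clara ∩ Oona: ∅.
Teo ∩ Tara ∩ Arjun ∩ Leo ∩ Clara ∩ Oona ∩ Dana: ∅.
There is no time when everyone is free.
No common window exists, so the longest block is 0 minutes.

0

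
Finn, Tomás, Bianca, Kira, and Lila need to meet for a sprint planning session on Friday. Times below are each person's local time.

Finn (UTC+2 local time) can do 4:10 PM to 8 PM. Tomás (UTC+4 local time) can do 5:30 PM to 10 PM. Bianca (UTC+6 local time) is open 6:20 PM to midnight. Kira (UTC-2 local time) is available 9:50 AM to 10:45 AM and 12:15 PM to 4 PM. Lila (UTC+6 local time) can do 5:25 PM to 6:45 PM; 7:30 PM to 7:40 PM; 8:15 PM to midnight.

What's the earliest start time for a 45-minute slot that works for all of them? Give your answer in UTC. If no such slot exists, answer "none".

14:15

Finn in UTC: 14:10-18:00 (subtract 2h to convert from UTC+2).
Tomás in UTC: 13:30-18:00 (subtract 4h to convert from UTC+4).
Bianca in UTC: 12:20-18:00 (subtract 6h to convert from UTC+6).
Kira in UTC: 11:50-12:45, 14:15-18:00 (add 2h to convert from UTC-2).
Lila in UTC: 11:25-12:45, 13:30-13:40, 14:15-18:00 (subtract 6h to convert from UTC+6).
Finn ∩ Tomás: 14:10-18:00.
Finn ∩ Tomás ∩ Bianca: 14:10-18:00.
Finn ∩ Tomás ∩ Bianca ∩ Kira: 14:15-18:00.
Finn ∩ Tomás ∩ Bianca ∩ Kira ∩ Lila: 14:15-18:00.
The first common window of at least 45 minutes is 14:15-18:00, so the earliest start is 14:15.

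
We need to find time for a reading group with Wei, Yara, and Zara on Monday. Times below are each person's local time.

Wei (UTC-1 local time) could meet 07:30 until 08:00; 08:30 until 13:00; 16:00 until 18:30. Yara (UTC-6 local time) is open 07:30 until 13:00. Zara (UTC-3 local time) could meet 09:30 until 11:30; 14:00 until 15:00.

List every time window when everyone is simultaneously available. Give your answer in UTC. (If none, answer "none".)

13:30-14:00, 17:00-18:00

Wei in UTC: 08:30-09:00, 09:30-14:00, 17:00-19:30 (add 1h to convert from UTC-1).
Yara in UTC: 13:30-19:00 (add 6h to convert from UTC-6).
Zara in UTC: 12:30-14:30, 17:00-18:00 (add 3h to convert from UTC-3).
Wei ∩ Yara: 13:30-14:00, 17:00-19:00.
Wei ∩ Yara ∩ Zara: 13:30-14:00, 17:00-18:00.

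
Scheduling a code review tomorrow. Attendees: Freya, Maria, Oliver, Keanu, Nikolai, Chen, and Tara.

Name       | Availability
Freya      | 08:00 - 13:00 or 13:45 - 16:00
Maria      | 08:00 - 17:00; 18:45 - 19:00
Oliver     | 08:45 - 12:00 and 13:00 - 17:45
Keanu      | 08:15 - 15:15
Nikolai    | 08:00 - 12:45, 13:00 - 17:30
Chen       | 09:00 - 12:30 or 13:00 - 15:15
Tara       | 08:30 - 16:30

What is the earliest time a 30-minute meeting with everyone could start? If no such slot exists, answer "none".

09:00

Freya ∩ Maria: 08:00-13:00, 13:45-16:00.
Freya ∩ Maria ∩ Oliver: 08:45-12:00, 13:45-16:00.
Freya ∩ Maria ∩ Oliver ∩ Keanu: 08:45-12:00, 13:45-15:15.
Freya ∩ Maria ∩ Oliver ∩ Keanu ∩ Nikolai: 08:45-12:00, 13:45-15:15.
Freya ∩ Maria ∩ Oliver ∩ Keanu ∩ Nikolai ∩ Chen: 09:00-12:00, 13:45-15:15.
Freya ∩ Maria ∩ Oliver ∩ Keanu ∩ Nikolai ∩ Chen ∩ Tara: 09:00-12:00, 13:45-15:15.
Those are the intersection windows.
The first common window of at least 30 minutes is 09:00-12:00, so the earliest start is 09:00.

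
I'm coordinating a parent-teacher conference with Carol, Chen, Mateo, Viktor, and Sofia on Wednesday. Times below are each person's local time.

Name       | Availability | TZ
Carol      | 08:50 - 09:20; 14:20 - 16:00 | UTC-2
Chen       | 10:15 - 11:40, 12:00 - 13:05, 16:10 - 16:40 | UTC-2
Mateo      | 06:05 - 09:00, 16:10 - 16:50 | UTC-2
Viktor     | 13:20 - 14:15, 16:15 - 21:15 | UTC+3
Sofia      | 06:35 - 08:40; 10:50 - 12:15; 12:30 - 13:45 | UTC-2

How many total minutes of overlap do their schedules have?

Carol in UTC: 10:50-11:20, 16:20-18:00 (add 2h to convert from UTC-2).
Chen in UTC: 12:15-13:40, 14:00-15:05, 18:10-18:40 (add 2h to convert from UTC-2).
Mateo in UTC: 08:05-11:00, 18:10-18:50 (add 2h to convert from UTC-2).
Viktor in UTC: 10:20-11:15, 13:15-18:15 (subtract 3h to convert from UTC+3).
Sofia in UTC: 08:35-10:40, 12:50-14:15, 14:30-15:45 (add 2h to convert from UTC-2).
Carol ∩ Chen: ∅.
Carol ∩ Chen ∩ Mateo: ∅.
Carol ∩ Chen ∩ Mateo ∩ Viktor: ∅.
Carol ∩ Chen ∩ Mateo ∩ Viktor ∩ Sofia: ∅.
There is no time when everyone is free.
There is no common window, so the total is 0 minutes.

0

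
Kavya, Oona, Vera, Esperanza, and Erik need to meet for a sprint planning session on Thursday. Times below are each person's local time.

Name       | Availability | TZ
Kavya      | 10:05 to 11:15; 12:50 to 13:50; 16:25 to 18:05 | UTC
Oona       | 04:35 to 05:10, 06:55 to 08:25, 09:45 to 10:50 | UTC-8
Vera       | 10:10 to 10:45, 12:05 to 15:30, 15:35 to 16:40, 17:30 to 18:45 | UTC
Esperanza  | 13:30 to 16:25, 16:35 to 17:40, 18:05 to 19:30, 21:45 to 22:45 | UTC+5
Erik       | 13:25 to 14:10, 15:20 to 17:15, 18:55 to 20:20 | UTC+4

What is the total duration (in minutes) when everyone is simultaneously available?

Kavya in UTC: 10:05-11:15, 12:50-13:50, 16:25-18:05.
Oona in UTC: 12:35-13:10, 14:55-16:25, 17:45-18:50 (add 8h to convert from UTC-8).
Vera in UTC: 10:10-10:45, 12:05-15:30, 15:35-16:40, 17:30-18:45.
Esperanza in UTC: 08:30-11:25, 11:35-12:40, 13:05-14:30, 16:45-17:45 (subtract 5h to convert from UTC+5).
Erik in UTC: 09:25-10:10, 11:20-13:15, 14:55-16:20 (subtract 4h to convert from UTC+4).
Kavya ∩ Oona: 12:50-13:10, 17:45-18:05.
Kavya ∩ Oona ∩ Vera: 12:50-13:10, 17:45-18:05.
Kavya ∩ Oona ∩ Vera ∩ Esperanza: 13:05-13:10.
Kavya ∩ Oona ∩ Vera ∩ Esperanza ∩ Erik: 13:05-13:10.
So the common availability across everyone is 13:05-13:10.
That's a single block of 5 minutes.

5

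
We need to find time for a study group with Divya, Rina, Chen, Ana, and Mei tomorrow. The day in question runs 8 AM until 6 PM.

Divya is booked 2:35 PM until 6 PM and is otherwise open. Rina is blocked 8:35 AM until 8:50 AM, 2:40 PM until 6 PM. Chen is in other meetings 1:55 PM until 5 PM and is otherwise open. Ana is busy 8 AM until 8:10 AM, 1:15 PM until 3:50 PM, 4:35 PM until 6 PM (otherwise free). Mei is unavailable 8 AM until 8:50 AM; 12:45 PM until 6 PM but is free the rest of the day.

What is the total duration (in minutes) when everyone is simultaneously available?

Divya free: 08:00-14:35 (invert busy blocks within the working day).
Rina free: 08:00-08:35, 08:50-14:40 (invert busy blocks within the working day).
Chen free: 08:00-13:55, 17:00-18:00 (invert busy blocks within the working day).
Ana free: 08:10-13:15, 15:50-16:35 (invert busy blocks within the working day).
Mei free: 08:50-12:45 (invert busy blocks within the working day).
Divya ∩ Rina: 08:00-08:35, 08:50-14:35.
Divya ∩ Rina ∩ Chen: 08:00-08:35, 08:50-13:55.
Divya ∩ Rina ∩ Chen ∩ Ana: 08:10-08:35, 08:50-13:15.
Divya ∩ Rina ∩ Chen ∩ Ana ∩ Mei: 08:50-12:45.
That's a single block of 235 minutes.

235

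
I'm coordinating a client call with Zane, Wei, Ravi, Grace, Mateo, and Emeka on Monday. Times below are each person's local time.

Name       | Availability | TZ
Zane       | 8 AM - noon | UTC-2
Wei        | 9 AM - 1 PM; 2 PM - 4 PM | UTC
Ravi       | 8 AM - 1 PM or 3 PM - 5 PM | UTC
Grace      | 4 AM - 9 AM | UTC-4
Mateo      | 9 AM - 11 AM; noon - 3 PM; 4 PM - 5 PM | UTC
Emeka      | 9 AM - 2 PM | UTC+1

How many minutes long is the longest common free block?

60

Zane in UTC: 10:00-14:00 (add 2h to convert from UTC-2).
Wei in UTC: 09:00-13:00, 14:00-16:00.
Ravi in UTC: 08:00-13:00, 15:00-17:00.
Grace in UTC: 08:00-13:00 (add 4h to convert from UTC-4).
Mateo in UTC: 09:00-11:00, 12:00-15:00, 16:00-17:00.
Emeka in UTC: 08:00-13:00 (subtract 1h to convert from UTC+1).
Zane ∩ Wei: 10:00-13:00.
Zane ∩ Wei ∩ Ravi: 10:00-13:00.
Zane ∩ Wei ∩ Ravi ∩ Grace: 10:00-13:00.
Zane ∩ Wei ∩ Ravi ∩ Grace ∩ Mateo: 10:00-11:00, 12:00-13:00.
Zane ∩ Wei ∩ Ravi ∩ Grace ∩ Mateo ∩ Emeka: 10:00-11:00, 12:00-13:00.
The longest is 10:00-11:00 at 60 minutes.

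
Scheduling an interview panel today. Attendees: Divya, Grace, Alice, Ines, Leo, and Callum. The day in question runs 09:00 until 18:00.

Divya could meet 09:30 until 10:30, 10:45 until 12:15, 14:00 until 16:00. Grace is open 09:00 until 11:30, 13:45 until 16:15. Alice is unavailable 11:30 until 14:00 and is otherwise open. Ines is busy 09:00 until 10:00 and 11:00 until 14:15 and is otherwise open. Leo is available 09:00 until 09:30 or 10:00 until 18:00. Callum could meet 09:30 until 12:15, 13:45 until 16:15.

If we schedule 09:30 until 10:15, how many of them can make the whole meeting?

Divya free: 09:30-10:30, 10:45-12:15, 14:00-16:00.
Grace free: 09:00-11:30, 13:45-16:15.
Alice free: 09:00-11:30, 14:00-18:00 (invert busy blocks within the working day).
Ines free: 10:00-11:00, 14:15-18:00 (invert busy blocks within the working day).
Leo free: 09:00-09:30, 10:00-18:00.
Callum free: 09:30-12:15, 13:45-16:15.
Divya, Grace, Alice, and Callum can make the full 09:30-10:15 slot — that's 4.

4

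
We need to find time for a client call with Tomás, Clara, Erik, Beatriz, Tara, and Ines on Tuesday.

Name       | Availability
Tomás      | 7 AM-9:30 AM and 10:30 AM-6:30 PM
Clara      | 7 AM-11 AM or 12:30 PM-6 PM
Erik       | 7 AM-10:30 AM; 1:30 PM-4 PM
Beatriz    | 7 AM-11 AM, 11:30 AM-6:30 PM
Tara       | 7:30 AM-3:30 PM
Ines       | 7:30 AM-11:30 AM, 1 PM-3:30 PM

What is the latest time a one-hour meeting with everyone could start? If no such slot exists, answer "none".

14:30

Tomás ∩ Clara: 07:00-09:30, 10:30-11:00, 12:30-18:00.
Tomás ∩ Clara ∩ Erik: 07:00-09:30, 13:30-16:00.
Tomás ∩ Clara ∩ Erik ∩ Beatriz: 07:00-09:30, 13:30-16:00.
Tomás ∩ Clara ∩ Erik ∩ Beatriz ∩ Tara: 07:30-09:30, 13:30-15:30.
Tomás ∩ Clara ∩ Erik ∩ Beatriz ∩ Tara ∩ Ines: 07:30-09:30, 13:30-15:30.
The last common window of at least 60 minutes is 13:30-15:30; a 60-minute meeting can start as late as 14:30 and still end by 15:30.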